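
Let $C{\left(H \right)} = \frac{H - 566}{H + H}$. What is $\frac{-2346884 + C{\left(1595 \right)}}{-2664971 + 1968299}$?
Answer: $\frac{7486558931}{2222383680} \approx 3.3687$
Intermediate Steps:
$C{\left(H \right)} = \frac{-566 + H}{2 H}$
$\frac{-2346884 + C{\left(1595 \right)}}{-2664971 + 1968299} = \frac{-2346884 + \frac{-566 + 1595}{2 \cdot 1595}}{-2664971 + 1968299} = \frac{-2346884 + \frac{1}{2} \cdot \frac{1}{1595} \cdot 1029}{-696672} = \left(-2346884 + \frac{1029}{3190}\right) \left(- \frac{1}{696672}\right) = \left(- \frac{7486558931}{3190}\right) \left(- \frac{1}{696672}\right) = \frac{7486558931}{2222383680}$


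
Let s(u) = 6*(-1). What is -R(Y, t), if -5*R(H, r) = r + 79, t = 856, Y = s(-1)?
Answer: 187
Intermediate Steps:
s(u) = -6
Y = -6
R(H, r) = -79/5 - r/5 (R(H, r) = -(r + 79)/5 = -(79 + r)/5 = -79/5 - r/5)
-R(Y, t) = -(-79/5 - ⅕*856) = -(-79/5 - 856/5) = -1*(-187) = 187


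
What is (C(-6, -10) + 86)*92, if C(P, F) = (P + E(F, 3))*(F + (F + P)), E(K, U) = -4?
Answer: 31832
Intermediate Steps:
C(P, F) = (-4 + P)*(P + 2*F) (C(P, F) = (P - 4)*(F + (F + P)) = (-4 + P)*(P + 2*F))
(C(-6, -10) + 86)*92 = (((-6)**2 - 8*(-10) - 4*(-6) + 2*(-10)*(-6)) + 86)*92 = ((36 + 80 + 24 + 120) + 86)*92 = (260 + 86)*92 = 346*92 = 31832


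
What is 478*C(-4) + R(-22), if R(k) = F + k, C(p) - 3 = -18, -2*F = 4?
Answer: -7194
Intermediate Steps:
F = -2 (F = -½*4 = -2)
C(p) = -15 (C(p) = 3 - 18 = -15)
R(k) = -2 + k
478*C(-4) + R(-22) = 478*(-15) + (-2 - 22) = -7170 - 24 = -7194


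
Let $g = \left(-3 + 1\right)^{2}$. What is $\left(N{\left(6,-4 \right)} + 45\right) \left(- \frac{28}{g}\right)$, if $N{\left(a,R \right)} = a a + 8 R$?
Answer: $-343$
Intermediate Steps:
$N{\left(a,R \right)} = a^{2} + 8 R$
$g = 4$ ($g = \left(-2\right)^{2} = 4$)
$\left(N{\left(6,-4 \right)} + 45\right) \left(- \frac{28}{g}\right) = \left(\left(6^{2} + 8 \left(-4\right)\right) + 45\right) \left(- \frac{28}{4}\right) = \left(\left(36 - 32\right) + 45\right) \left(\left(-28\right) \frac{1}{4}\right) = \left(4 + 45\right) \left(-7\right) = 49 \left(-7\right) = -343$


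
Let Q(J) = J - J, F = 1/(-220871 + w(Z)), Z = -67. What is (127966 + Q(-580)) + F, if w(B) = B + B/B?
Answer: 28272424141/220937 ≈ 1.2797e+5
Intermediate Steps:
w(B) = 1 + B (w(B) = B + 1 = 1 + B)
F = -1/220937 (F = 1/(-220871 + (1 - 67)) = 1/(-220871 - 66) = 1/(-220937) = -1/220937 ≈ -4.5262e-6)
Q(J) = 0
(127966 + Q(-580)) + F = (127966 + 0) - 1/220937 = 127966 - 1/220937 = 28272424141/220937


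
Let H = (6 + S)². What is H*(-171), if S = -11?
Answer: -4275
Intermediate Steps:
H = 25 (H = (6 - 11)² = (-5)² = 25)
H*(-171) = 25*(-171) = -4275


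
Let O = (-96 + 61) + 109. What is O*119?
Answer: 8806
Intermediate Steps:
O = 74 (O = -35 + 109 = 74)
O*119 = 74*119 = 8806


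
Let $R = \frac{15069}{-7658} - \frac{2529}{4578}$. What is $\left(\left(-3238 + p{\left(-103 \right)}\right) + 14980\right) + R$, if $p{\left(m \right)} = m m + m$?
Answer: $\frac{9284395707}{417361} \approx 22245.0$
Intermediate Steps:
$p{\left(m \right)} = m + m^{2}$ ($p{\left(m \right)} = m^{2} + m = m + m^{2}$)
$R = - \frac{1051821}{417361}$ ($R = 15069 \left(- \frac{1}{7658}\right) - \frac{843}{1526} = - \frac{15069}{7658} - \frac{843}{1526} = - \frac{1051821}{417361} \approx -2.5202$)
$\left(\left(-3238 + p{\left(-103 \right)}\right) + 14980\right) + R = \left(\left(-3238 - 103 \left(1 - 103\right)\right) + 14980\right) - \frac{1051821}{417361} = \left(\left(-3238 - -10506\right) + 14980\right) - \frac{1051821}{417361} = \left(\left(-3238 + 10506\right) + 14980\right) - \frac{1051821}{417361} = \left(7268 + 14980\right) - \frac{1051821}{417361} = 22248 - \frac{1051821}{417361} = \frac{9284395707}{417361}$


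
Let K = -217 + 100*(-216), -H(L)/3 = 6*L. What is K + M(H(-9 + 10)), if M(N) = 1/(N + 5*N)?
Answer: -2356237/108 ≈ -21817.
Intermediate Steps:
H(L) = -18*L
M(N) = 1/(6*N)
K = -21817 (K = -217 - 21600 = -21817)
K + M(H(-9 + 10)) = -21817 + 1/(6*((-18*(-9 + 10)))) = -21817 + 1/(6*((-18*1))) = -21817 + (⅙)/(-18) = -21817 + (⅙)*(-1/18) = -21817 - 1/108 = -2356237/108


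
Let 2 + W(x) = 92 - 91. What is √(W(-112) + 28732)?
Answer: √28731 ≈ 169.50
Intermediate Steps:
W(x) = -1 (W(x) = -2 + (92 - 91) = -2 + 1 = -1)
√(W(-112) + 28732) = √(-1 + 28732) = √28731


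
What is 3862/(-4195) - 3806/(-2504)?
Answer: 3147861/5252140 ≈ 0.59935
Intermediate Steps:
3862/(-4195) - 3806/(-2504) = 3862*(-1/4195) - 3806*(-1/2504) = -3862/4195 + 1903/1252 = 3147861/5252140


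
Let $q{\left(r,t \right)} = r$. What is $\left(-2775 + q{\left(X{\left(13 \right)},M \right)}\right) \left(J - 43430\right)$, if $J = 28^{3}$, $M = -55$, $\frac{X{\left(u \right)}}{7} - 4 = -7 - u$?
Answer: $62006986$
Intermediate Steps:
$X{\left(u \right)} = -21 - 7 u$ ($X{\left(u \right)} = 28 + 7 \left(-7 - u\right) = 28 - \left(49 + 7 u\right) = -21 - 7 u$)
$J = 21952$
$\left(-2775 + q{\left(X{\left(13 \right)},M \right)}\right) \left(J - 43430\right) = \left(-2775 - 112\right) \left(21952 - 43430\right) = \left(-2775 - 112\right) \left(-21478\right) = \left(-2887\right) \left(-21478\right) = 62006986$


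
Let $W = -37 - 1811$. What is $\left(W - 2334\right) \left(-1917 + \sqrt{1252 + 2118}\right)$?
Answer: $8016894 - 4182 \sqrt{3370} \approx 7.7741 \cdot 10^{6}$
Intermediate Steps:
$W = -1848$
$\left(W - 2334\right) \left(-1917 + \sqrt{1252 + 2118}\right) = \left(-1848 - 2334\right) \left(-1917 + \sqrt{1252 + 2118}\right) = - 4182 \left(-1917 + \sqrt{3370}\right) = 8016894 - 4182 \sqrt{3370}$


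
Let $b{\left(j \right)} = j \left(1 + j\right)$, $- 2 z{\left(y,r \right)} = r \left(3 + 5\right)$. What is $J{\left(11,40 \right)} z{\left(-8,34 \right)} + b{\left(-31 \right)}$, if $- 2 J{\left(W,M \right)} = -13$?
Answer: $46$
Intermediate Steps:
$z{\left(y,r \right)} = - 4 r$ ($z{\left(y,r \right)} = - \frac{r \left(3 + 5\right)}{2} = - \frac{r 8}{2} = - \frac{8 r}{2} = - 4 r$)
$J{\left(W,M \right)} = \frac{13}{2}$ ($J{\left(W,M \right)} = \left(- \frac{1}{2}\right) \left(-13\right) = \frac{13}{2}$)
$J{\left(11,40 \right)} z{\left(-8,34 \right)} + b{\left(-31 \right)} = \frac{13 \left(\left(-4\right) 34\right)}{2} - 31 \left(1 - 31\right) = \frac{13}{2} \left(-136\right) - -930 = -884 + 930 = 46$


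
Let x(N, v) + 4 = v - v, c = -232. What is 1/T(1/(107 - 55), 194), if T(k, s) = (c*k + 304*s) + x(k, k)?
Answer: 13/766578 ≈ 1.6958e-5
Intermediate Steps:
x(N, v) = -4 (x(N, v) = -4 + (v - v) = -4 + 0 = -4)
T(k, s) = -4 - 232*k + 304*s (T(k, s) = (-232*k + 304*s) - 4 = -4 - 232*k + 304*s)
1/T(1/(107 - 55), 194) = 1/(-4 - 232/(107 - 55) + 304*194) = 1/(-4 - 232/52 + 58976) = 1/(-4 - 232*1/52 + 58976) = 1/(-4 - 58/13 + 58976) = 1/(766578/13) = 13/766578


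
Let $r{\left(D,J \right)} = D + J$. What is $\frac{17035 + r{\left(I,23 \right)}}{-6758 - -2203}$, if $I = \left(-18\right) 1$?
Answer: $- \frac{3408}{911} \approx -3.7409$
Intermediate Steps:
$I = -18$
$\frac{17035 + r{\left(I,23 \right)}}{-6758 - -2203} = \frac{17035 + \left(-18 + 23\right)}{-6758 - -2203} = \frac{17035 + 5}{-6758 + 2203} = \frac{17040}{-4555} = 17040 \left(- \frac{1}{4555}\right) = - \frac{3408}{911}$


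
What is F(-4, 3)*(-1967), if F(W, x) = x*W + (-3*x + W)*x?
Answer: 100317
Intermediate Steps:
F(W, x) = W*x + x*(W - 3*x) (F(W, x) = W*x + (W - 3*x)*x = W*x + x*(W - 3*x))
F(-4, 3)*(-1967) = (3*(-3*3 + 2*(-4)))*(-1967) = (3*(-9 - 8))*(-1967) = (3*(-17))*(-1967) = -51*(-1967) = 100317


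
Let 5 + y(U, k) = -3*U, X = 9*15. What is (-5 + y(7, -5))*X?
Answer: -4185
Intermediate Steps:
X = 135
y(U, k) = -5 - 3*U
(-5 + y(7, -5))*X = (-5 + (-5 - 3*7))*135 = (-5 + (-5 - 21))*135 = (-5 - 26)*135 = -31*135 = -4185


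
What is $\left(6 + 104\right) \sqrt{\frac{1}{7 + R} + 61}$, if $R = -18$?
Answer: $10 \sqrt{7370} \approx 858.49$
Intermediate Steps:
$\left(6 + 104\right) \sqrt{\frac{1}{7 + R} + 61} = \left(6 + 104\right) \sqrt{\frac{1}{7 - 18} + 61} = 110 \sqrt{\frac{1}{-11} + 61} = 110 \sqrt{- \frac{1}{11} + 61} = 110 \sqrt{\frac{670}{11}} = 110 \frac{\sqrt{7370}}{11} = 10 \sqrt{7370}$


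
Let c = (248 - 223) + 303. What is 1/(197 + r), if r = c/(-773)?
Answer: 773/151953 ≈ 0.0050871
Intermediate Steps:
c = 328 (c = 25 + 303 = 328)
r = -328/773 (r = 328/(-773) = 328*(-1/773) = -328/773 ≈ -0.42432)
1/(197 + r) = 1/(197 - 328/773) = 1/(151953/773) = 773/151953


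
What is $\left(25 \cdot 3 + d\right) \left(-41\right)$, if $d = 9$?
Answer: $-3444$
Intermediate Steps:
$\left(25 \cdot 3 + d\right) \left(-41\right) = \left(25 \cdot 3 + 9\right) \left(-41\right) = \left(75 + 9\right) \left(-41\right) = 84 \left(-41\right) = -3444$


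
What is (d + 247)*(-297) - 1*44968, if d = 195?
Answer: -176242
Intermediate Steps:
(d + 247)*(-297) - 1*44968 = (195 + 247)*(-297) - 1*44968 = 442*(-297) - 44968 = -131274 - 44968 = -176242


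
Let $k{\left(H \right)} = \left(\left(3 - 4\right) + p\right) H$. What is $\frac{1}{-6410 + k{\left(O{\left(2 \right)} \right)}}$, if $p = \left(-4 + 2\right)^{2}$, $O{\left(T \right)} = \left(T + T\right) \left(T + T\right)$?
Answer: $- \frac{1}{6362} \approx -0.00015718$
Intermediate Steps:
$O{\left(T \right)} = 4 T^{2}$ ($O{\left(T \right)} = 2 T 2 T = 4 T^{2}$)
$p = 4$ ($p = \left(-2\right)^{2} = 4$)
$k{\left(H \right)} = 3 H$ ($k{\left(H \right)} = \left(\left(3 - 4\right) + 4\right) H = \left(-1 + 4\right) H = 3 H$)
$\frac{1}{-6410 + k{\left(O{\left(2 \right)} \right)}} = \frac{1}{-6410 + 3 \cdot 4 \cdot 2^{2}} = \frac{1}{-6410 + 3 \cdot 4 \cdot 4} = \frac{1}{-6410 + 3 \cdot 16} = \frac{1}{-6410 + 48} = \frac{1}{-6362} = - \frac{1}{6362}$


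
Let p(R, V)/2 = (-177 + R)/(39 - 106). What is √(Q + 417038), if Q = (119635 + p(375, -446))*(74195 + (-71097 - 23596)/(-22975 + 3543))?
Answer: √3761707137397819601054/650972 ≈ 94217.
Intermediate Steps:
p(R, V) = 354/67 - 2*R/67 (p(R, V) = 2*((-177 + R)/(39 - 106)) = 2*((-177 + R)/(-67)) = 2*((-177 + R)*(-1/67)) = 2*(177/67 - R/67) = 354/67 - 2*R/67)
Q = 11556658078933017/1301944 (Q = (119635 + (354/67 - 2/67*375))*(74195 + (-71097 - 23596)/(-22975 + 3543)) = (119635 + (354/67 - 750/67))*(74195 - 94693/(-19432)) = (119635 - 396/67)*(74195 - 94693*(-1/19432)) = 8015149*(74195 + 94693/19432)/67 = (8015149/67)*(1441851933/19432) = 11556658078933017/1301944 ≈ 8.8765e+9)
√(Q + 417038) = √(11556658078933017/1301944 + 417038) = √(11557201039054889/1301944) = √3761707137397819601054/650972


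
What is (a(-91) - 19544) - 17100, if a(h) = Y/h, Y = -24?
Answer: -3334580/91 ≈ -36644.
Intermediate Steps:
a(h) = -24/h
(a(-91) - 19544) - 17100 = (-24/(-91) - 19544) - 17100 = (-24*(-1/91) - 19544) - 17100 = (24/91 - 19544) - 17100 = -1778480/91 - 17100 = -3334580/91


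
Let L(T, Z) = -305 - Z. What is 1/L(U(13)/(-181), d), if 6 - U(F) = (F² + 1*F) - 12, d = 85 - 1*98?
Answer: -1/292 ≈ -0.0034247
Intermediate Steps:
d = -13 (d = 85 - 98 = -13)
U(F) = 18 - F - F² (U(F) = 6 - ((F² + 1*F) - 12) = 6 - ((F² + F) - 12) = 6 - ((F + F²) - 12) = 6 - (-12 + F + F²) = 6 + (12 - F - F²) = 18 - F - F²)
1/L(U(13)/(-181), d) = 1/(-305 - 1*(-13)) = 1/(-305 + 13) = 1/(-292) = -1/292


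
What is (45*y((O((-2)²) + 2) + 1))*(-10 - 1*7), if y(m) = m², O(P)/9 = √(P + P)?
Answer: -502605 - 82620*√2 ≈ -6.1945e+5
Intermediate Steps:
O(P) = 9*√2*√P (O(P) = 9*√(P + P) = 9*√(2*P) = 9*(√2*√P) = 9*√2*√P)
(45*y((O((-2)²) + 2) + 1))*(-10 - 1*7) = (45*((9*√2*√((-2)²) + 2) + 1)²)*(-10 - 1*7) = (45*((9*√2*√4 + 2) + 1)²)*(-10 - 7) = (45*((9*√2*2 + 2) + 1)²)*(-17) = (45*((18*√2 + 2) + 1)²)*(-17) = (45*((2 + 18*√2) + 1)²)*(-17) = (45*(3 + 18*√2)²)*(-17) = -765*(3 + 18*√2)²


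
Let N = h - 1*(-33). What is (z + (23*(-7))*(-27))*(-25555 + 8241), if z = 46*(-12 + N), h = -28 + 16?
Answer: -82431954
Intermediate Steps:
h = -12
N = 21 (N = -12 - 1*(-33) = -12 + 33 = 21)
z = 414 (z = 46*(-12 + 21) = 46*9 = 414)
(z + (23*(-7))*(-27))*(-25555 + 8241) = (414 + (23*(-7))*(-27))*(-25555 + 8241) = (414 - 161*(-27))*(-17314) = (414 + 4347)*(-17314) = 4761*(-17314) = -82431954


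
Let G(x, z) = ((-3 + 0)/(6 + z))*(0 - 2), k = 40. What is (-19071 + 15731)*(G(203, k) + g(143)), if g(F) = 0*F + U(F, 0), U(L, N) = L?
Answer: -10995280/23 ≈ -4.7806e+5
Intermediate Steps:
G(x, z) = 6/(6 + z) (G(x, z) = -3/(6 + z)*(-2) = 6/(6 + z))
g(F) = F (g(F) = 0*F + F = 0 + F = F)
(-19071 + 15731)*(G(203, k) + g(143)) = (-19071 + 15731)*(6/(6 + 40) + 143) = -3340*(6/46 + 143) = -3340*(6*(1/46) + 143) = -3340*(3/23 + 143) = -3340*3292/23 = -10995280/23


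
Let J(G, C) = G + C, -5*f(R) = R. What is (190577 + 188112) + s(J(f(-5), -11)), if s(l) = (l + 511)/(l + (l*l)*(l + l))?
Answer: 253721463/670 ≈ 3.7869e+5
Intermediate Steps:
f(R) = -R/5
J(G, C) = C + G
s(l) = (511 + l)/(l + 2*l³) (s(l) = (511 + l)/(l + l²*(2*l)) = (511 + l)/(l + 2*l³))
(190577 + 188112) + s(J(f(-5), -11)) = (190577 + 188112) + (511 + (-11 - ⅕*(-5)))/((-11 - ⅕*(-5)) + 2*(-11 - ⅕*(-5))³) = 378689 + (511 + (-11 + 1))/((-11 + 1) + 2*(-11 + 1)³) = 378689 + (511 - 10)/(-10 + 2*(-10)³) = 378689 + 501/(-10 + 2*(-1000)) = 378689 + 501/(-10 - 2000) = 378689 + 501/(-2010) = 378689 - 1/2010*501 = 378689 - 167/670 = 253721463/670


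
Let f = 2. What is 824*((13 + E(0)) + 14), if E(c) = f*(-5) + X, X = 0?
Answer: 14008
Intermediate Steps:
E(c) = -10 (E(c) = 2*(-5) + 0 = -10 + 0 = -10)
824*((13 + E(0)) + 14) = 824*((13 - 10) + 14) = 824*(3 + 14) = 824*17 = 14008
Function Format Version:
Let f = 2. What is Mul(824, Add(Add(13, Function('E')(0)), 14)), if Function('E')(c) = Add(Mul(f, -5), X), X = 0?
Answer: 14008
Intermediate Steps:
Function('E')(c) = -10 (Function('E')(c) = Add(Mul(2, -5), 0) = Add(-10, 0) = -10)
Mul(824, Add(Add(13, Function('E')(0)), 14)) = Mul(824, Add(Add(13, -10), 14)) = Mul(824, Add(3, 14)) = Mul(824, 17) = 14008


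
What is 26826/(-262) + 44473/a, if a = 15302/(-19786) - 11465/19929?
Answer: -284986243461/8615608 ≈ -33078.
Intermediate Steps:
a = -20453848/15165969 (a = 15302*(-1/19786) - 11465*1/19929 = -7651/9893 - 11465/19929 = -20453848/15165969 ≈ -1.3487)
26826/(-262) + 44473/a = 26826/(-262) + 44473/(-20453848/15165969) = 26826*(-1/262) + 44473*(-15165969/20453848) = -13413/131 - 2168733567/65768 = -284986243461/8615608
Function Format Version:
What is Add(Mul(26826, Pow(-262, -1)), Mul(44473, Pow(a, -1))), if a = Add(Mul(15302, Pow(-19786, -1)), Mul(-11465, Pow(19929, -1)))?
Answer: Rational(-284986243461, 8615608) ≈ -33078.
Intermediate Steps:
a = Rational(-20453848, 15165969) (a = Add(Mul(15302, Rational(-1, 19786)), Mul(-11465, Rational(1, 19929))) = Add(Rational(-7651, 9893), Rational(-11465, 19929)) = Rational(-20453848, 15165969) ≈ -1.3487)
Add(Mul(26826, Pow(-262, -1)), Mul(44473, Pow(a, -1))) = Add(Mul(26826, Pow(-262, -1)), Mul(44473, Pow(Rational(-20453848, 15165969), -1))) = Add(Mul(26826, Rational(-1, 262)), Mul(44473, Rational(-15165969, 20453848))) = Add(Rational(-13413, 131), Rational(-2168733567, 65768)) = Rational(-284986243461, 8615608)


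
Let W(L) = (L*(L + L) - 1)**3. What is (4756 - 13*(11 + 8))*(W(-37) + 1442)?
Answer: 92449519456455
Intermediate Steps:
W(L) = (-1 + 2*L**2)**3 (W(L) = (L*(2*L) - 1)**3 = (2*L**2 - 1)**3 = (-1 + 2*L**2)**3)
(4756 - 13*(11 + 8))*(W(-37) + 1442) = (4756 - 13*(11 + 8))*((-1 + 2*(-37)**2)**3 + 1442) = (4756 - 13*19)*((-1 + 2*1369)**3 + 1442) = (4756 - 247)*((-1 + 2738)**3 + 1442) = 4509*(2737**3 + 1442) = 4509*(20503329553 + 1442) = 4509*20503330995 = 92449519456455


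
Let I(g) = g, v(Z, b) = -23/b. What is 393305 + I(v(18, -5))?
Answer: 1966548/5 ≈ 3.9331e+5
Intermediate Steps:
393305 + I(v(18, -5)) = 393305 - 23/(-5) = 393305 - 23*(-⅕) = 393305 + 23/5 = 1966548/5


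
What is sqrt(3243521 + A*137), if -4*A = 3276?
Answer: sqrt(3131318) ≈ 1769.6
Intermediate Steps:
A = -819 (A = -1/4*3276 = -819)
sqrt(3243521 + A*137) = sqrt(3243521 - 819*137) = sqrt(3243521 - 112203) = sqrt(3131318)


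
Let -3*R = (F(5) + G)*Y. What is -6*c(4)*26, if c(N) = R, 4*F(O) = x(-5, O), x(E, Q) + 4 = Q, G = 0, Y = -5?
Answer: -65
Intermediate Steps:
x(E, Q) = -4 + Q
F(O) = -1 + O/4 (F(O) = (-4 + O)/4 = -1 + O/4)
R = 5/12 (R = -((-1 + (1/4)*5) + 0)*(-5)/3 = -((-1 + 5/4) + 0)*(-5)/3 = -(1/4 + 0)*(-5)/3 = -(-5)/12 = -1/3*(-5/4) = 5/12 ≈ 0.41667)
c(N) = 5/12
-6*c(4)*26 = -6*5/12*26 = -5/2*26 = -65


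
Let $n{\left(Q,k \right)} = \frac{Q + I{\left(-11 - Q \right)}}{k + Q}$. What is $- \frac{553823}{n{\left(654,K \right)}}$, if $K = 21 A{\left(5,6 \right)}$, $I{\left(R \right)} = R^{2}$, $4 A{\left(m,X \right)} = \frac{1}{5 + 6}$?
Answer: $- \frac{15948440931}{19486676} \approx -818.43$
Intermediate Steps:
$A{\left(m,X \right)} = \frac{1}{44}$ ($A{\left(m,X \right)} = \frac{1}{4 \left(5 + 6\right)} = \frac{1}{4 \cdot 11} = \frac{1}{4} \cdot \frac{1}{11} = \frac{1}{44}$)
$K = \frac{21}{44}$ ($K = 21 \cdot \frac{1}{44} = \frac{21}{44} \approx 0.47727$)
$n{\left(Q,k \right)} = \frac{Q + \left(-11 - Q\right)^{2}}{Q + k}$ ($n{\left(Q,k \right)} = \frac{Q + \left(-11 - Q\right)^{2}}{k + Q} = \frac{Q + \left(-11 - Q\right)^{2}}{Q + k}$)
$- \frac{553823}{n{\left(654,K \right)}} = - \frac{553823}{\frac{1}{654 + \frac{21}{44}} \left(654 + \left(11 + 654\right)^{2}\right)} = - \frac{553823}{\frac{1}{\frac{28797}{44}} \left(654 + 665^{2}\right)} = - \frac{553823}{\frac{44}{28797} \left(654 + 442225\right)} = - \frac{553823}{\frac{44}{28797} \cdot 442879} = - \frac{553823}{\frac{19486676}{28797}} = \left(-553823\right) \frac{28797}{19486676} = - \frac{15948440931}{19486676}$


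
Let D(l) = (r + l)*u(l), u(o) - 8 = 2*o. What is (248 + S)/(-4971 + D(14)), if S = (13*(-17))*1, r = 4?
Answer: -9/1441 ≈ -0.0062457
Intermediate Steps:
u(o) = 8 + 2*o
D(l) = (4 + l)*(8 + 2*l)
S = -221 (S = -221*1 = -221)
(248 + S)/(-4971 + D(14)) = (248 - 221)/(-4971 + 2*(4 + 14)²) = 27/(-4971 + 2*18²) = 27/(-4971 + 2*324) = 27/(-4971 + 648) = 27/(-4323) = 27*(-1/4323) = -9/1441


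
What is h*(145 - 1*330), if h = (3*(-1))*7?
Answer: 3885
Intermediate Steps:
h = -21 (h = -3*7 = -21)
h*(145 - 1*330) = -21*(145 - 1*330) = -21*(145 - 330) = -21*(-185) = 3885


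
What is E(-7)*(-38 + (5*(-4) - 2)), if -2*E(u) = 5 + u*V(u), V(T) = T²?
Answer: -10140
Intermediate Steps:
E(u) = -5/2 - u³/2 (E(u) = -(5 + u*u²)/2 = -(5 + u³)/2 = -5/2 - u³/2)
E(-7)*(-38 + (5*(-4) - 2)) = (-5/2 - ½*(-7)³)*(-38 + (5*(-4) - 2)) = (-5/2 - ½*(-343))*(-38 + (-20 - 2)) = (-5/2 + 343/2)*(-38 - 22) = 169*(-60) = -10140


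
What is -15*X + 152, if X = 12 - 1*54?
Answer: 782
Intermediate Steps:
X = -42 (X = 12 - 54 = -42)
-15*X + 152 = -15*(-42) + 152 = 630 + 152 = 782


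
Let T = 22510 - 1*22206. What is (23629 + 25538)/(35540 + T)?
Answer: 16389/11948 ≈ 1.3717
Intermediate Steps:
T = 304 (T = 22510 - 22206 = 304)
(23629 + 25538)/(35540 + T) = (23629 + 25538)/(35540 + 304) = 49167/35844 = 49167*(1/35844) = 16389/11948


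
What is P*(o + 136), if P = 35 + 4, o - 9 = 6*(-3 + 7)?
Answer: 6591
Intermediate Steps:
o = 33 (o = 9 + 6*(-3 + 7) = 9 + 6*4 = 9 + 24 = 33)
P = 39
P*(o + 136) = 39*(33 + 136) = 39*169 = 6591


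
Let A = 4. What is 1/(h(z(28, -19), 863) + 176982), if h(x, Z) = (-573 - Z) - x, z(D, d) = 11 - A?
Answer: 1/175539 ≈ 5.6967e-6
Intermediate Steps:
z(D, d) = 7 (z(D, d) = 11 - 1*4 = 11 - 4 = 7)
h(x, Z) = -573 - Z - x
1/(h(z(28, -19), 863) + 176982) = 1/((-573 - 1*863 - 1*7) + 176982) = 1/((-573 - 863 - 7) + 176982) = 1/(-1443 + 176982) = 1/175539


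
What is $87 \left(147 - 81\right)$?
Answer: $5742$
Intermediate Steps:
$87 \left(147 - 81\right) = 87 \cdot 66 = 5742$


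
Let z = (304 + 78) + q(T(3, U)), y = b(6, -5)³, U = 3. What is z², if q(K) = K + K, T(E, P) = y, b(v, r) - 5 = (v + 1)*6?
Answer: 43275648784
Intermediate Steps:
b(v, r) = 11 + 6*v (b(v, r) = 5 + (v + 1)*6 = 5 + (1 + v)*6 = 5 + (6 + 6*v) = 11 + 6*v)
y = 103823 (y = (11 + 6*6)³ = (11 + 36)³ = 47³ = 103823)
T(E, P) = 103823
q(K) = 2*K
z = 208028 (z = (304 + 78) + 2*103823 = 382 + 207646 = 208028)
z² = 208028² = 43275648784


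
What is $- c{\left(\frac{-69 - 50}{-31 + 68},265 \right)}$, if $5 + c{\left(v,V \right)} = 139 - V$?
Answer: $131$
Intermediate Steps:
$c{\left(v,V \right)} = 134 - V$ ($c{\left(v,V \right)} = -5 - \left(-139 + V\right) = 134 - V$)
$- c{\left(\frac{-69 - 50}{-31 + 68},265 \right)} = - (134 - 265) = \left(-1\right) \left(-131\right) = 131$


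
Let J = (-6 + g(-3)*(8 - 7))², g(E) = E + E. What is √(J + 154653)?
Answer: √154797 ≈ 393.44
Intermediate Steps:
g(E) = 2*E
J = 144 (J = (-6 + (2*(-3))*(8 - 7))² = (-6 - 6*1)² = (-6 - 6)² = (-12)² = 144)
√(J + 154653) = √(144 + 154653) = √154797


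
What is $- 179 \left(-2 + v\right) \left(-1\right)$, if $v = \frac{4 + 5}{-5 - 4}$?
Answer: $-537$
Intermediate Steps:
$v = -1$ ($v = \frac{9}{-9} = 9 \left(- \frac{1}{9}\right) = -1$)
$- 179 \left(-2 + v\right) \left(-1\right) = - 179 \left(-2 - 1\right) \left(-1\right) = - 179 \left(\left(-3\right) \left(-1\right)\right) = \left(-179\right) 3 = -537$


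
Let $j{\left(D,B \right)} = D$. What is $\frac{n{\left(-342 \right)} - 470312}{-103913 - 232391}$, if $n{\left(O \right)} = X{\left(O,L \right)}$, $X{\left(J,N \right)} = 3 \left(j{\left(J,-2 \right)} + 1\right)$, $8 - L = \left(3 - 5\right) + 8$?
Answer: $\frac{471335}{336304} \approx 1.4015$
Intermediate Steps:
$L = 2$ ($L = 8 - \left(\left(3 - 5\right) + 8\right) = 8 - \left(-2 + 8\right) = 8 - 6 = 2$)
$X{\left(J,N \right)} = 3 + 3 J$ ($X{\left(J,N \right)} = 3 \left(J + 1\right) = 3 \left(1 + J\right) = 3 + 3 J$)
$n{\left(O \right)} = 3 + 3 O$
$\frac{n{\left(-342 \right)} - 470312}{-103913 - 232391} = \frac{\left(3 + 3 \left(-342\right)\right) - 470312}{-103913 - 232391} = \frac{\left(3 - 1026\right) - 470312}{-336304} = \left(-1023 - 470312\right) \left(- \frac{1}{336304}\right) = \left(-471335\right) \left(- \frac{1}{336304}\right) = \frac{471335}{336304}$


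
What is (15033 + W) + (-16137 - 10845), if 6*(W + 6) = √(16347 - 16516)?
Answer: -11955 + 13*I/6 ≈ -11955.0 + 2.1667*I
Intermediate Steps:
W = -6 + 13*I/6 (W = -6 + √(16347 - 16516)/6 = -6 + √(-169)/6 = -6 + (13*I)/6 = -6 + 13*I/6 ≈ -6.0 + 2.1667*I)
(15033 + W) + (-16137 - 10845) = (15033 + (-6 + 13*I/6)) + (-16137 - 10845) = (15027 + 13*I/6) - 26982 = -11955 + 13*I/6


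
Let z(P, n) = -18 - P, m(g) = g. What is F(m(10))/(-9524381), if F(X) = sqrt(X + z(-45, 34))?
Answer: -sqrt(37)/9524381 ≈ -6.3865e-7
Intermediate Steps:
F(X) = sqrt(27 + X) (F(X) = sqrt(X + (-18 - 1*(-45))) = sqrt(X + (-18 + 45)) = sqrt(X + 27) = sqrt(27 + X))
F(m(10))/(-9524381) = sqrt(27 + 10)/(-9524381) = sqrt(37)*(-1/9524381) = -sqrt(37)/9524381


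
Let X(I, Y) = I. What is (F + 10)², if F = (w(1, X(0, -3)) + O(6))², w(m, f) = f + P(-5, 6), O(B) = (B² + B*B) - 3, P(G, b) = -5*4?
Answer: 5812921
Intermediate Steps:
P(G, b) = -20
O(B) = -3 + 2*B² (O(B) = (B² + B²) - 3 = 2*B² - 3 = -3 + 2*B²)
w(m, f) = -20 + f (w(m, f) = f - 20 = -20 + f)
F = 2401 (F = ((-20 + 0) + (-3 + 2*6²))² = (-20 + (-3 + 2*36))² = (-20 + (-3 + 72))² = (-20 + 69)² = 49² = 2401)
(F + 10)² = (2401 + 10)² = 2411² = 5812921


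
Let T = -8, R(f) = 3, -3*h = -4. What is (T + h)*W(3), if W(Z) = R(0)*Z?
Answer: -60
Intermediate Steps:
h = 4/3 (h = -⅓*(-4) = 4/3 ≈ 1.3333)
W(Z) = 3*Z
(T + h)*W(3) = (-8 + 4/3)*(3*3) = -20/3*9 = -60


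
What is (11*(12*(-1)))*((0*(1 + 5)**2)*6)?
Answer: 0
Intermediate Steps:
(11*(12*(-1)))*((0*(1 + 5)**2)*6) = (11*(-12))*((0*6**2)*6) = -132*0*36*6 = -0*6 = -132*0 = 0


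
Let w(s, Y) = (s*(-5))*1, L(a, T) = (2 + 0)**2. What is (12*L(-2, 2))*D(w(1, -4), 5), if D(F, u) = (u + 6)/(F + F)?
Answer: -264/5 ≈ -52.800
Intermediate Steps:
L(a, T) = 4 (L(a, T) = 2**2 = 4)
w(s, Y) = -5*s (w(s, Y) = -5*s*1 = -5*s)
D(F, u) = (6 + u)/(2*F) (D(F, u) = (6 + u)/((2*F)) = (6 + u)*(1/(2*F)) = (6 + u)/(2*F))
(12*L(-2, 2))*D(w(1, -4), 5) = (12*4)*((6 + 5)/(2*((-5*1)))) = 48*((1/2)*11/(-5)) = 48*((1/2)*(-1/5)*11) = 48*(-11/10) = -264/5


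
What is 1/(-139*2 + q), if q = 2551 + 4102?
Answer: 1/6375 ≈ 0.00015686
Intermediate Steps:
q = 6653
1/(-139*2 + q) = 1/(-139*2 + 6653) = 1/(-278 + 6653) = 1/6375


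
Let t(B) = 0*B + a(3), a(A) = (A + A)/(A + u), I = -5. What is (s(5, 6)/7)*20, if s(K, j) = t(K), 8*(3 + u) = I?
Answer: -192/7 ≈ -27.429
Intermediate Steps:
u = -29/8 (u = -3 + (1/8)*(-5) = -3 - 5/8 = -29/8 ≈ -3.6250)
a(A) = 2*A/(-29/8 + A) (a(A) = (A + A)/(A - 29/8) = (2*A)/(-29/8 + A) = 2*A/(-29/8 + A))
t(B) = -48/5 (t(B) = 0*B + 16*3/(-29 + 8*3) = 0 + 16*3/(-29 + 24) = 0 + 16*3/(-5) = 0 + 16*3*(-1/5) = 0 - 48/5 = -48/5)
s(K, j) = -48/5
(s(5, 6)/7)*20 = (-48/5/7)*20 = ((1/7)*(-48/5))*20 = -48/35*20 = -192/7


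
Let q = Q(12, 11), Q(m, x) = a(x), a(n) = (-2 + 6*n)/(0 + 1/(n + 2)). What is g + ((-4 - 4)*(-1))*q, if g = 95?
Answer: 6751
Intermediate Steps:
a(n) = (-2 + 6*n)*(2 + n) (a(n) = (-2 + 6*n)/(0 + 1/(2 + n)) = (-2 + 6*n)/(1/(2 + n)) = (-2 + 6*n)*(2 + n))
Q(m, x) = -4 + 6*x² + 10*x
q = 832 (q = -4 + 6*11² + 10*11 = -4 + 6*121 + 110 = -4 + 726 + 110 = 832)
g + ((-4 - 4)*(-1))*q = 95 + ((-4 - 4)*(-1))*832 = 95 - 8*(-1)*832 = 95 + 8*832 = 95 + 6656 = 6751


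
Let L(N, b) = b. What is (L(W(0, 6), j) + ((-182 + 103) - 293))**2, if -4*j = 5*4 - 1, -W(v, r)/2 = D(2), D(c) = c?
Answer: 2271049/16 ≈ 1.4194e+5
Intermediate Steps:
W(v, r) = -4 (W(v, r) = -2*2 = -4)
j = -19/4 (j = -(5*4 - 1)/4 = -(20 - 1)/4 = -1/4*19 = -19/4 ≈ -4.7500)
(L(W(0, 6), j) + ((-182 + 103) - 293))**2 = (-19/4 + ((-182 + 103) - 293))**2 = (-19/4 + (-79 - 293))**2 = (-19/4 - 372)**2 = (-1507/4)**2 = 2271049/16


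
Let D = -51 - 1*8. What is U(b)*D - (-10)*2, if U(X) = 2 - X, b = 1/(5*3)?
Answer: -1411/15 ≈ -94.067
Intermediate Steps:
D = -59 (D = -51 - 8 = -59)
b = 1/15 ≈ 0.066667
U(b)*D - (-10)*2 = (2 - 1*1/15)*(-59) - (-10)*2 = (2 - 1/15)*(-59) - 5*(-4) = (29/15)*(-59) + 20 = -1711/15 + 20 = -1411/15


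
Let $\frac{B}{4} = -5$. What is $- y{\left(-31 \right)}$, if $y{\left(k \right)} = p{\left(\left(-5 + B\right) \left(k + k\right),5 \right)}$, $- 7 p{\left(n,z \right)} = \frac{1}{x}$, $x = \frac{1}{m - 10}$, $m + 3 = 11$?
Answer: $- \frac{2}{7} \approx -0.28571$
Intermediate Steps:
$B = -20$ ($B = 4 \left(-5\right) = -20$)
$m = 8$ ($m = -3 + 11 = 8$)
$x = - \frac{1}{2}$ ($x = \frac{1}{8 - 10} = \frac{1}{-2} = - \frac{1}{2} \approx -0.5$)
$p{\left(n,z \right)} = \frac{2}{7}$ ($p{\left(n,z \right)} = - \frac{1}{7 \left(- \frac{1}{2}\right)} = \left(- \frac{1}{7}\right) \left(-2\right) = \frac{2}{7}$)
$y{\left(k \right)} = \frac{2}{7}$
$- y{\left(-31 \right)} = \left(-1\right) \frac{2}{7} = - \frac{2}{7}$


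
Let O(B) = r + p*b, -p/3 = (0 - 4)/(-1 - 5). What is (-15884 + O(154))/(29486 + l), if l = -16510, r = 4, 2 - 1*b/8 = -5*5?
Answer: -2039/1622 ≈ -1.2571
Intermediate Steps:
b = 216 (b = 16 - (-40)*5 = 16 - 8*(-25) = 16 + 200 = 216)
p = -2 (p = -3*(0 - 4)/(-1 - 5) = -(-12)/(-6) = -(-12)*(-1)/6 = -3*⅔ = -2)
O(B) = -428 (O(B) = 4 - 2*216 = 4 - 432 = -428)
(-15884 + O(154))/(29486 + l) = (-15884 - 428)/(29486 - 16510) = -16312/12976 = -16312*1/12976 = -2039/1622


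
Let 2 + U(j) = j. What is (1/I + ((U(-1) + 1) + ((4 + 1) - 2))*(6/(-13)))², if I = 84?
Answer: 241081/1192464 ≈ 0.20217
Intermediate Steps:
U(j) = -2 + j
(1/I + ((U(-1) + 1) + ((4 + 1) - 2))*(6/(-13)))² = (1/84 + (((-2 - 1) + 1) + ((4 + 1) - 2))*(6/(-13)))² = (1/84 + ((-3 + 1) + (5 - 2))*(6*(-1/13)))² = (1/84 + (-2 + 3)*(-6/13))² = (1/84 + 1*(-6/13))² = (1/84 - 6/13)² = (-491/1092)² = 241081/1192464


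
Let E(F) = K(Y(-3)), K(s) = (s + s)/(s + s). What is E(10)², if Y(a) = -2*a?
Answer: 1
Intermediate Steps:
K(s) = 1 (K(s) = (2*s)/((2*s)) = (2*s)*(1/(2*s)) = 1)
E(F) = 1
E(10)² = 1² = 1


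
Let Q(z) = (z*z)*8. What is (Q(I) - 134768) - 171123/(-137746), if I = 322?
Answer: 95692868307/137746 ≈ 6.9471e+5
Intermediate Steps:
Q(z) = 8*z² (Q(z) = z²*8 = 8*z²)
(Q(I) - 134768) - 171123/(-137746) = (8*322² - 134768) - 171123/(-137746) = (8*103684 - 134768) - 171123*(-1/137746) = (829472 - 134768) + 171123/137746 = 694704 + 171123/137746 = 95692868307/137746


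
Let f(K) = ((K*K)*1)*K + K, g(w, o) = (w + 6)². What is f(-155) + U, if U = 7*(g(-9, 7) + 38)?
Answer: -3723701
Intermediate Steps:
g(w, o) = (6 + w)²
f(K) = K + K³ (f(K) = (K²*1)*K + K = K²*K + K = K³ + K = K + K³)
U = 329 (U = 7*((6 - 9)² + 38) = 7*((-3)² + 38) = 7*(9 + 38) = 7*47 = 329)
f(-155) + U = (-155 + (-155)³) + 329 = (-155 - 3723875) + 329 = -3724030 + 329 = -3723701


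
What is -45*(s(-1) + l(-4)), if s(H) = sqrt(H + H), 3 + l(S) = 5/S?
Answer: 765/4 - 45*I*sqrt(2) ≈ 191.25 - 63.64*I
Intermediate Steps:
l(S) = -3 + 5/S
s(H) = sqrt(2)*sqrt(H) (s(H) = sqrt(2*H) = sqrt(2)*sqrt(H))
-45*(s(-1) + l(-4)) = -45*(sqrt(2)*sqrt(-1) + (-3 + 5/(-4))) = -45*(sqrt(2)*I + (-3 + 5*(-1/4))) = -45*(I*sqrt(2) + (-3 - 5/4)) = -45*(I*sqrt(2) - 17/4) = -45*(-17/4 + I*sqrt(2)) = 765/4 - 45*I*sqrt(2)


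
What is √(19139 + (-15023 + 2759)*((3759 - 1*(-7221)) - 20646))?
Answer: √118562963 ≈ 10889.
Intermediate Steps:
√(19139 + (-15023 + 2759)*((3759 - 1*(-7221)) - 20646)) = √(19139 - 12264*((3759 + 7221) - 20646)) = √(19139 - 12264*(10980 - 20646)) = √(19139 - 12264*(-9666)) = √(19139 + 118543824) = √118562963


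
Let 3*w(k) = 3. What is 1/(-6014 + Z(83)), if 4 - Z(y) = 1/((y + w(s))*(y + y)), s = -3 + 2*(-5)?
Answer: -13944/83803441 ≈ -0.00016639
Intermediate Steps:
s = -13 (s = -3 - 10 = -13)
w(k) = 1 (w(k) = (⅓)*3 = 1)
Z(y) = 4 - 1/(2*y*(1 + y)) (Z(y) = 4 - 1/((y + 1)*(y + y)) = 4 - 1/((1 + y)*(2*y)) = 4 - 1/(2*y*(1 + y)))
1/(-6014 + Z(83)) = 1/(-6014 + (½)*(-1 + 8*83 + 8*83²)/(83*(1 + 83))) = 1/(-6014 + (½)*(1/83)*(-1 + 664 + 8*6889)/84) = 1/(-6014 + (½)*(1/83)*(1/84)*(-1 + 664 + 55112)) = 1/(-6014 + (½)*(1/83)*(1/84)*55775) = 1/(-6014 + 55775/13944) = 1/(-83803441/13944) = -13944/83803441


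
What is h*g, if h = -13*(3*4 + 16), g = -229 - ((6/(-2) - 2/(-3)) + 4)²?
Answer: 759304/9 ≈ 84367.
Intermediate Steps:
g = -2086/9 (g = -229 - ((6*(-½) - 2*(-⅓)) + 4)² = -229 - ((-3 + ⅔) + 4)² = -229 - (-7/3 + 4)² = -229 - (5/3)² = -229 - 1*25/9 = -229 - 25/9 = -2086/9 ≈ -231.78)
h = -364 (h = -13*(12 + 16) = -13*28 = -364)
h*g = -364*(-2086/9) = 759304/9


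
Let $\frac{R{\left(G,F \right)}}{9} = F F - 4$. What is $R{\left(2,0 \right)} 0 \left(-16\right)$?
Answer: $0$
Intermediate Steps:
$R{\left(G,F \right)} = -36 + 9 F^{2}$ ($R{\left(G,F \right)} = 9 \left(F F - 4\right) = 9 \left(F^{2} - 4\right) = 9 \left(-4 + F^{2}\right) = -36 + 9 F^{2}$)
$R{\left(2,0 \right)} 0 \left(-16\right) = \left(-36 + 9 \cdot 0^{2}\right) 0 \left(-16\right) = \left(-36 + 9 \cdot 0\right) 0 \left(-16\right) = \left(-36 + 0\right) 0 \left(-16\right) = \left(-36\right) 0 \left(-16\right) = 0 \left(-16\right) = 0$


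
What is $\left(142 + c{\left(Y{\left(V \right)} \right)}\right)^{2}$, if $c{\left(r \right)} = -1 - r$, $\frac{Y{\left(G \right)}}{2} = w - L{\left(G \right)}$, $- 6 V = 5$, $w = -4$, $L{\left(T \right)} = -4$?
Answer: $19881$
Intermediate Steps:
$V = - \frac{5}{6}$ ($V = \left(- \frac{1}{6}\right) 5 = - \frac{5}{6} \approx -0.83333$)
$Y{\left(G \right)} = 0$ ($Y{\left(G \right)} = 2 \left(-4 - -4\right) = 2 \left(-4 + 4\right) = 2 \cdot 0 = 0$)
$\left(142 + c{\left(Y{\left(V \right)} \right)}\right)^{2} = \left(142 - 1\right)^{2} = 141^{2} = 19881$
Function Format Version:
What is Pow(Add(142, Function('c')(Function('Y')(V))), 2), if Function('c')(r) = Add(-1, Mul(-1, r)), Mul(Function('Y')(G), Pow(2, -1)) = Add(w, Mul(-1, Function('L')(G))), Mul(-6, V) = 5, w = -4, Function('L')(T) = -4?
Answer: 19881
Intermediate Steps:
V = Rational(-5, 6) (V = Mul(Rational(-1, 6), 5) = Rational(-5, 6) ≈ -0.83333)
Function('Y')(G) = 0 (Function('Y')(G) = Mul(2, Add(-4, Mul(-1, -4))) = Mul(2, Add(-4, 4)) = Mul(2, 0) = 0)
Pow(Add(142, Function('c')(Function('Y')(V))), 2) = Pow(Add(142, Add(-1, Mul(-1, 0))), 2) = Pow(Add(142, Add(-1, 0)), 2) = Pow(Add(142, -1), 2) = Pow(141, 2) = 19881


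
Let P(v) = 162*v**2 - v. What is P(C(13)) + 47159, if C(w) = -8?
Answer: 57535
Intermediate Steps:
P(v) = -v + 162*v**2
P(C(13)) + 47159 = -8*(-1 + 162*(-8)) + 47159 = -8*(-1 - 1296) + 47159 = -8*(-1297) + 47159 = 10376 + 47159 = 57535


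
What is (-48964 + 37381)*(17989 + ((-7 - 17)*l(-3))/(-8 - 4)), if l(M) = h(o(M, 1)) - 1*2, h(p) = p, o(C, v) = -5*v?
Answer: -208204425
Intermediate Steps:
l(M) = -7 (l(M) = -5*1 - 1*2 = -5 - 2 = -7)
(-48964 + 37381)*(17989 + ((-7 - 17)*l(-3))/(-8 - 4)) = (-48964 + 37381)*(17989 + ((-7 - 17)*(-7))/(-8 - 4)) = -11583*(17989 - 24*(-7)/(-12)) = -11583*(17989 + 168*(-1/12)) = -11583*(17989 - 14) = -11583*17975 = -208204425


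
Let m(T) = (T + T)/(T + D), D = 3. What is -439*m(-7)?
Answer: -3073/2 ≈ -1536.5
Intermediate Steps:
m(T) = 2*T/(3 + T) (m(T) = (T + T)/(T + 3) = (2*T)/(3 + T) = 2*T/(3 + T))
-439*m(-7) = -878*(-7)/(3 - 7) = -878*(-7)/(-4) = -878*(-7)*(-1)/4 = -439*7/2 = -3073/2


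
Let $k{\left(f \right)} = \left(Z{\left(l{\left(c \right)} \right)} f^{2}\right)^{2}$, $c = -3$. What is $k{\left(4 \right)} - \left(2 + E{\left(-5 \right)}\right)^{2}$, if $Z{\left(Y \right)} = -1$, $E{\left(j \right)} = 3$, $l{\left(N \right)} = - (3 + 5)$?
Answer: $231$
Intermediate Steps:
$l{\left(N \right)} = -8$ ($l{\left(N \right)} = \left(-1\right) 8 = -8$)
$k{\left(f \right)} = f^{4}$ ($k{\left(f \right)} = \left(- f^{2}\right)^{2} = f^{4}$)
$k{\left(4 \right)} - \left(2 + E{\left(-5 \right)}\right)^{2} = 4^{4} - \left(2 + 3\right)^{2} = 256 - 5^{2} = 256 - 25 = 231$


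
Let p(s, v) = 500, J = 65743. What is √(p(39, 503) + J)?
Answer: √66243 ≈ 257.38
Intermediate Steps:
√(p(39, 503) + J) = √(500 + 65743) = √66243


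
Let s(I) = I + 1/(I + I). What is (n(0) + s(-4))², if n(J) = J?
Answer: 1089/64 ≈ 17.016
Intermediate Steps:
s(I) = I + 1/(2*I)
(n(0) + s(-4))² = (0 + (-4 + (½)/(-4)))² = (0 + (-4 + (½)*(-¼)))² = (0 + (-4 - ⅛))² = (0 - 33/8)² = (-33/8)² = 1089/64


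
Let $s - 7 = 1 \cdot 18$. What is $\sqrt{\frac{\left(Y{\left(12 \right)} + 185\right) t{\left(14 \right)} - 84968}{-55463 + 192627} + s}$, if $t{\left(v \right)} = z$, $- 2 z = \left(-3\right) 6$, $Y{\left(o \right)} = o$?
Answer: $\frac{\sqrt{114734428355}}{68582} \approx 4.939$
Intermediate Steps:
$s = 25$ ($s = 7 + 1 \cdot 18 = 7 + 18 = 25$)
$z = 9$ ($z = - \frac{\left(-3\right) 6}{2} = \left(- \frac{1}{2}\right) \left(-18\right) = 9$)
$t{\left(v \right)} = 9$
$\sqrt{\frac{\left(Y{\left(12 \right)} + 185\right) t{\left(14 \right)} - 84968}{-55463 + 192627} + s} = \sqrt{\frac{\left(12 + 185\right) 9 - 84968}{-55463 + 192627} + 25} = \sqrt{\frac{197 \cdot 9 - 84968}{137164} + 25} = \sqrt{\left(1773 - 84968\right) \frac{1}{137164} + 25} = \sqrt{\left(-83195\right) \frac{1}{137164} + 25} = \sqrt{- \frac{83195}{137164} + 25} = \sqrt{\frac{3345905}{137164}} = \frac{\sqrt{114734428355}}{68582}$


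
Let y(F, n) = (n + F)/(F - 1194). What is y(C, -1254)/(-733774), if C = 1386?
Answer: -11/11740384 ≈ -9.3694e-7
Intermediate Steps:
y(F, n) = (F + n)/(-1194 + F)
y(C, -1254)/(-733774) = ((1386 - 1254)/(-1194 + 1386))/(-733774) = (132/192)*(-1/733774) = ((1/192)*132)*(-1/733774) = (11/16)*(-1/733774) = -11/11740384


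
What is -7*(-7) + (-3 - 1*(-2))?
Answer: 48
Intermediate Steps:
-7*(-7) + (-3 - 1*(-2)) = 49 + (-3 + 2) = 49 - 1 = 48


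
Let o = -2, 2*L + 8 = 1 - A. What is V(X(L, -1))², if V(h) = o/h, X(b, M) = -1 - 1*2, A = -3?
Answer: 4/9 ≈ 0.44444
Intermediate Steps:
L = -2 (L = -4 + (1 - 1*(-3))/2 = -4 + (1 + 3)/2 = -4 + (½)*4 = -4 + 2 = -2)
X(b, M) = -3 (X(b, M) = -1 - 2 = -3)
V(h) = -2/h
V(X(L, -1))² = (-2/(-3))² = (-2*(-⅓))² = (⅔)² = 4/9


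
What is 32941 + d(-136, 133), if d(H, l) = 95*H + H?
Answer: 19885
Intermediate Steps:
d(H, l) = 96*H
32941 + d(-136, 133) = 32941 + 96*(-136) = 32941 - 13056 = 19885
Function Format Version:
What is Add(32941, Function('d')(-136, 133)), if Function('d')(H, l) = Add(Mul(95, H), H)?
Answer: 19885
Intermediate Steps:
Function('d')(H, l) = Mul(96, H)
Add(32941, Function('d')(-136, 133)) = Add(32941, Mul(96, -136)) = Add(32941, -13056) = 19885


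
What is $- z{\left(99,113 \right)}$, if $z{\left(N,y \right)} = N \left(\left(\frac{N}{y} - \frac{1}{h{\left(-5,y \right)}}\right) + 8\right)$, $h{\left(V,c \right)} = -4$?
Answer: $- \frac{408375}{452} \approx -903.48$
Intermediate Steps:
$z{\left(N,y \right)} = N \left(\frac{33}{4} + \frac{N}{y}\right)$ ($z{\left(N,y \right)} = N \left(\left(\frac{N}{y} - \frac{1}{-4}\right) + 8\right) = N \left(\left(\frac{N}{y} - - \frac{1}{4}\right) + 8\right) = N \left(\left(\frac{N}{y} + \frac{1}{4}\right) + 8\right) = N \left(\left(\frac{1}{4} + \frac{N}{y}\right) + 8\right) = N \left(\frac{33}{4} + \frac{N}{y}\right)$)
$- z{\left(99,113 \right)} = - (\frac{33}{4} \cdot 99 + \frac{99^{2}}{113}) = - (\frac{3267}{4} + 9801 \cdot \frac{1}{113}) = - (\frac{3267}{4} + \frac{9801}{113}) = \left(-1\right) \frac{408375}{452} = - \frac{408375}{452}$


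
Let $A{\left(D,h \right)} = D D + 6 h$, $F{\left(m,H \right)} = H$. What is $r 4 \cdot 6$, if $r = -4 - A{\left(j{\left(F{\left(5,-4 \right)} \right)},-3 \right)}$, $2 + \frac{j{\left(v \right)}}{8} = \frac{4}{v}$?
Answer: $-13488$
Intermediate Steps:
$j{\left(v \right)} = -16 + \frac{32}{v}$ ($j{\left(v \right)} = -16 + 8 \frac{4}{v} = -16 + \frac{32}{v}$)
$A{\left(D,h \right)} = D^{2} + 6 h$
$r = -562$ ($r = -4 - \left(\left(-16 + \frac{32}{-4}\right)^{2} + 6 \left(-3\right)\right) = -4 - \left(\left(-16 + 32 \left(- \frac{1}{4}\right)\right)^{2} - 18\right) = -4 - \left(\left(-16 - 8\right)^{2} - 18\right) = -4 - \left(\left(-24\right)^{2} - 18\right) = -4 - \left(576 - 18\right) = -4 - 558 = -562$)
$r 4 \cdot 6 = \left(-562\right) 4 \cdot 6 = \left(-2248\right) 6 = -13488$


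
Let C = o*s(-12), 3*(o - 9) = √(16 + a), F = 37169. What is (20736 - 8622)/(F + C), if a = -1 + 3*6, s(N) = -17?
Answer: 1345235472/4110549589 + 205938*√33/4110549589 ≈ 0.32755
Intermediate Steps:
a = 17 (a = -1 + 18 = 17)
o = 9 + √33/3 (o = 9 + √(16 + 17)/3 = 9 + √33/3 ≈ 10.915)
C = -153 - 17*√33/3 (C = (9 + √33/3)*(-17) = -153 - 17*√33/3 ≈ -185.55)
(20736 - 8622)/(F + C) = (20736 - 8622)/(37169 + (-153 - 17*√33/3)) = 12114/(37016 - 17*√33/3)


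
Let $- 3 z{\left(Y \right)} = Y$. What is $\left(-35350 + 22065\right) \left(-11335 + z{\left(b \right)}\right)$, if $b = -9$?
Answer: $150545620$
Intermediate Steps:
$z{\left(Y \right)} = - \frac{Y}{3}$
$\left(-35350 + 22065\right) \left(-11335 + z{\left(b \right)}\right) = \left(-35350 + 22065\right) \left(-11335 - -3\right) = - 13285 \left(-11335 + 3\right) = \left(-13285\right) \left(-11332\right) = 150545620$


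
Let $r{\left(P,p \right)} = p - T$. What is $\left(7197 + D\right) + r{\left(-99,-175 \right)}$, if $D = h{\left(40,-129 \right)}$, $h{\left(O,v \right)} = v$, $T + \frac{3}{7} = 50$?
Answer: $\frac{47904}{7} \approx 6843.4$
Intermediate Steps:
$T = \frac{347}{7}$ ($T = - \frac{3}{7} + 50 = \frac{347}{7} \approx 49.571$)
$r{\left(P,p \right)} = - \frac{347}{7} + p$ ($r{\left(P,p \right)} = p - \frac{347}{7} = - \frac{347}{7} + p$)
$D = -129$
$\left(7197 + D\right) + r{\left(-99,-175 \right)} = \left(7197 - 129\right) - \frac{1572}{7} = 7068 - \frac{1572}{7} = \frac{47904}{7}$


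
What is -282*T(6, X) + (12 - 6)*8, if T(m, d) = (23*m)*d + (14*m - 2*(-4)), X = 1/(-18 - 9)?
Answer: -73364/3 ≈ -24455.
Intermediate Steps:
X = -1/27 (X = 1/(-27) = -1/27 ≈ -0.037037)
T(m, d) = 8 + 14*m + 23*d*m (T(m, d) = 23*d*m + (14*m + 8) = 23*d*m + (8 + 14*m) = 8 + 14*m + 23*d*m)
-282*T(6, X) + (12 - 6)*8 = -282*(8 + 14*6 + 23*(-1/27)*6) + (12 - 6)*8 = -282*(8 + 84 - 46/9) + 6*8 = -282*782/9 + 48 = -73508/3 + 48 = -73364/3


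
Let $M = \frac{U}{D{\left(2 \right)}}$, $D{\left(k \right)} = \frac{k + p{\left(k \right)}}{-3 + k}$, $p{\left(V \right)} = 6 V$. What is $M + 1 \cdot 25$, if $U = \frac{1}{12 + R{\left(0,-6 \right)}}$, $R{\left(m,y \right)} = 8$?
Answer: $\frac{6999}{280} \approx 24.996$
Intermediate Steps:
$D{\left(k \right)} = \frac{7 k}{-3 + k}$ ($D{\left(k \right)} = \frac{k + 6 k}{-3 + k} = \frac{7 k}{-3 + k}$)
$U = \frac{1}{20}$ ($U = \frac{1}{12 + 8} = \frac{1}{20} \approx 0.05$)
$M = - \frac{1}{280}$ ($M = \frac{1}{20 \cdot 7 \cdot 2 \frac{1}{-3 + 2}} = \frac{1}{20 \cdot 7 \cdot 2 \frac{1}{-1}} = \frac{1}{20 \cdot 7 \cdot 2 \left(-1\right)} = \frac{1}{20 \left(-14\right)} = \frac{1}{20} \left(- \frac{1}{14}\right) = - \frac{1}{280} \approx -0.0035714$)
$M + 1 \cdot 25 = - \frac{1}{280} + 1 \cdot 25 = - \frac{1}{280} + 25 = \frac{6999}{280}$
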